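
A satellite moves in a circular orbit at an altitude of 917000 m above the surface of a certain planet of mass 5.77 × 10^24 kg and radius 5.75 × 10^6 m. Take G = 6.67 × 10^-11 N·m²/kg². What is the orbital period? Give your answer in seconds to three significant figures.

r = R + h = 5.75 × 10^6 + 917000 = 6.667 × 10^6 m. Gravity provides the centripetal force: G M m / r² = m v² / r ⇒ v = √(GM/r) = 7598 m/s.
T = 2πr/v = 2π × 6.667 × 10^6 / 7598 = 5513 s.

5510 s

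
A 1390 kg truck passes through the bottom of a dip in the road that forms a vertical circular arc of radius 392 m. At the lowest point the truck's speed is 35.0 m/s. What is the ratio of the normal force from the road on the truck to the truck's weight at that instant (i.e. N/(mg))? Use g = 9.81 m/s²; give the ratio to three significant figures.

1.32

At the bottom, N − mg = mv²/r, so N = m(v²/r + g) and N/(mg) = v²/(rg) + 1 = (35.0)²/(392 × 9.81) + 1 = 0.3186 + 1 = 1.319.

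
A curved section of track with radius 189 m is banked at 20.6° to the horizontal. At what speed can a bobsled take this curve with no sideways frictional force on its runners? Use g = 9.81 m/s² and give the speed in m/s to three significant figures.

On a frictionless banked curve, N sinθ = mv²/r and N cosθ = mg, so tanθ = v²/(rg).
v = √(r g tanθ) = √(189 × 9.81 × tan 20.6°) = √(189 × 9.81 × 0.3759) = √696.9 = 26.40 m/s.

26.4 m/s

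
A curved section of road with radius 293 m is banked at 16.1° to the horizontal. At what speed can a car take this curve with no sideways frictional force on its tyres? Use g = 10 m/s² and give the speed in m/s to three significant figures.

29.1 m/s

On a frictionless banked curve, N sinθ = mv²/r and N cosθ = mg, so tanθ = v²/(rg).
v = √(r g tanθ) = √(293 × 10.0 × tan 16.1°) = √(293 × 10.0 × 0.2886) = √845.7 = 29.08 m/s.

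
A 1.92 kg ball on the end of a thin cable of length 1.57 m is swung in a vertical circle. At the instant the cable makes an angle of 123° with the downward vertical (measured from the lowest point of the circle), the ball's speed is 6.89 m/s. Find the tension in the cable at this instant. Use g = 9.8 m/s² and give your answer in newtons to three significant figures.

Take the radial direction toward the centre of the circle as positive. The component of the weight along the string toward the centre is −mg cos φ (φ measured from the bottom), so Newton's second law along the string gives T − mg cos φ = m v²/r.
cos 123° = -0.5446, so T = m(v²/r + g cos φ) = 1.92 × ((6.89)²/1.57 + 9.8 × -0.5446) = 1.92 × (30.24 + (-5.337)) = 1.92 × 24.90 = 47.81 N.

47.8 N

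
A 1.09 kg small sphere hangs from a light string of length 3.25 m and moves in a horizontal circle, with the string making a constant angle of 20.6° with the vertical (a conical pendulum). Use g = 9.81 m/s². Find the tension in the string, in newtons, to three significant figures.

11.4 N

Vertically the bob has no acceleration, so T cosθ = mg.
T = mg/cosθ = 1.09 × 9.81 / cos 20.6° = 10.69/0.9361 = 11.42 N.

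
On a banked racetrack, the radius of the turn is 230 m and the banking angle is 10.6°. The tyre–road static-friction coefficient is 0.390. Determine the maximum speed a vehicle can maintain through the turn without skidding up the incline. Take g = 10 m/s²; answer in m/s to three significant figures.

37.8 m/s

At the maximum speed, friction acts down the slope at its limiting value f = μN. Radially (horizontal, toward centre): N sinθ + μN cosθ = mv²/r. Vertically: N cosθ − μN sinθ = mg.
Dividing: v² = r g (sinθ + μcosθ)/(cosθ − μsinθ).
sinθ + μcosθ = 0.1840 + 0.390×0.9829 = 0.5673; cosθ − μsinθ = 0.9829 − 0.390×0.1840 = 0.9112.
v² = 230 × 10.0 × 0.5673/0.9112 = 1432 m²/s², so v = 37.84 m/s.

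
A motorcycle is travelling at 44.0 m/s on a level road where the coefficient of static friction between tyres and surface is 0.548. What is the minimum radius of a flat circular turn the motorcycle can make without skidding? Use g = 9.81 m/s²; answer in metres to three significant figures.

360 m

At the limit, μ_s m g = m v²/r, so r_min = v²/(μ_s g) = (44.0)²/(0.548 × 9.81) = 1936/5.376 = 360.1 m.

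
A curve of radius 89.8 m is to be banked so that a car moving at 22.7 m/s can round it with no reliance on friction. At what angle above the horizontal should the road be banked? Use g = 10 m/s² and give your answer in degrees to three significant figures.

With no friction, the horizontal component of the normal force provides the centripetal force: N sinθ = mv²/r, while N cosθ = mg vertically.
Dividing: tanθ = v²/(r g) = (22.7)²/(89.8 × 10.0) = 515.3/898.0 = 0.5738.
θ = arctan(0.5738) = 29.85°.

29.8°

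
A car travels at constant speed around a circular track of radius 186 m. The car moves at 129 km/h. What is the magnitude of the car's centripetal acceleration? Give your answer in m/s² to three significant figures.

6.90 m/s²

v = 129 km/h = 129/3.6 = 35.83 m/s.
a_c = v²/r = (35.83)²/186 = 1284/186 = 6.903 m/s².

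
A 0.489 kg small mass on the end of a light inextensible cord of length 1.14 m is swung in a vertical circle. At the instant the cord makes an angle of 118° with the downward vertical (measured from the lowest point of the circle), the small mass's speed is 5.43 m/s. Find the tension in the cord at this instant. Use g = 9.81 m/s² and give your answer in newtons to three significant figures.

10.4 N

Take the radial direction toward the centre of the circle as positive. The component of the weight along the string toward the centre is −mg cos φ (φ measured from the bottom), so Newton's second law along the string gives T − mg cos φ = m v²/r.
cos 118° = -0.4695, so T = m(v²/r + g cos φ) = 0.489 × ((5.43)²/1.14 + 9.81 × -0.4695) = 0.489 × (25.86 + (-4.606)) = 0.489 × 21.26 = 10.40 N.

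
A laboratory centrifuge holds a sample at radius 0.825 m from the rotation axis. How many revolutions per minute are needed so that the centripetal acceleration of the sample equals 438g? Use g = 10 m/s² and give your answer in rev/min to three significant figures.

Require ω²r = 438g, so ω = √(438 × 10.0/0.825) = 72.86 rad/s.
In rev/min: ω × 60/(2π) = 72.86 × 60/(2π) = 695.8 rev/min.

696 rev/min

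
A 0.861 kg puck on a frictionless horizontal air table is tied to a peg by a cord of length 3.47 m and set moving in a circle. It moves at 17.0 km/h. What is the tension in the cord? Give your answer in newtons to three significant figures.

v = 17.0 km/h = 17.0/3.6 = 4.722 m/s.
The tension is the only horizontal force, so it supplies the full centripetal force: T = m v²/r = 0.861 × (4.722)²/3.47 = 0.861 × 22.30/3.47 = 5.533 N.

5.53 N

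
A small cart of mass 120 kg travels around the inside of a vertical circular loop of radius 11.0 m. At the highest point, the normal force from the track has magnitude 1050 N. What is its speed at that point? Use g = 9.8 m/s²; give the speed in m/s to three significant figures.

At the top, N + mg = mv²/r, so v = √(r(N/m + g)) = √(11.0 × (1050/120 + 9.8)) = √(11.0 × 18.55) = √204.0 = 14.28 m/s.

14.3 m/s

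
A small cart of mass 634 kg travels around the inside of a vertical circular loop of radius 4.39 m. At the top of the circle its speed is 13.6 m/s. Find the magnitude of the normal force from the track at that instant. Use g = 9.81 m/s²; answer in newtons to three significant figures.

20500 N

At the top, both N and the weight mg point inward (toward the centre), so N + mg = mv²/r.
N = m(v²/r − g) = 634 × ((13.6)²/4.39 − 9.81) = 634 × (42.13 − 9.81) = 634 × 32.32 = 20490 N.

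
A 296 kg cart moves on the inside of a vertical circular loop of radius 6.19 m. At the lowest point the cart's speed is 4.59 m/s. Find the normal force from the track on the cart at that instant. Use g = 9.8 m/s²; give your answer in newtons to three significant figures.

3910 N

At the lowest point, N points up (toward the centre) and the weight mg points down (away from the centre), so the net inward force is N − mg = mv²/r.
N = m(v²/r + g) = 296 × ((4.59)²/6.19 + 9.8) = 296 × (3.404 + 9.8) = 296 × 13.20 = 3908 N.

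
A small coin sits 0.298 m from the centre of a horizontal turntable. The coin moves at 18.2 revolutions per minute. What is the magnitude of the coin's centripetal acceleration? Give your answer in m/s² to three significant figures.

1.08 m/s²

ω = 18.2 rev/min × 2π/60 = 1.906 rad/s, so v = ωr = 1.906 × 0.298 = 0.5680 m/s.
a_c = v²/r = (0.5680)²/0.298 = 0.3226/0.298 = 1.082 m/s².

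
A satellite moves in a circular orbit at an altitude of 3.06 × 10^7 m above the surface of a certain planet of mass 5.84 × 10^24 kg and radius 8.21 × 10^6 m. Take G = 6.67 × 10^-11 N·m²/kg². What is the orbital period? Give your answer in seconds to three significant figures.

r = R + h = 8.21 × 10^6 + 3.06 × 10^7 = 3.881 × 10^7 m. Gravity provides the centripetal force: G M m / r² = m v² / r ⇒ v = √(GM/r) = 3168 m/s.
T = 2πr/v = 2π × 3.881 × 10^7 / 3168 = 76970 s.

77000 s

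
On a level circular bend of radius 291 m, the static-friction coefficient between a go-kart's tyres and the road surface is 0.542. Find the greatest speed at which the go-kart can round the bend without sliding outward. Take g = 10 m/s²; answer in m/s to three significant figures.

On a flat curve, static friction is the only horizontal force, so it must supply the full centripetal force: μ_s m g = m v²/r.
Mass cancels: v_max = √(μ_s g r) = √(0.542 × 10.0 × 291) = √1577 = 39.71 m/s.

39.7 m/s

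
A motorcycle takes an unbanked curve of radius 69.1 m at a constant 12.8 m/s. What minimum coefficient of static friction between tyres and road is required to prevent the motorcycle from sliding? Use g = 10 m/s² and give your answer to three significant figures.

0.237

Friction provides the centripetal force: μ_s m g = m v²/r, so μ_s = v²/(g r) = (12.80)²/(10.0 × 69.1) = 163.8/691.0 = 0.2371.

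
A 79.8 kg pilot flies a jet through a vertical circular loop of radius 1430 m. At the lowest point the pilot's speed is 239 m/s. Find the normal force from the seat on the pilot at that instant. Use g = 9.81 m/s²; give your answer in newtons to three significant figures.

At the lowest point, N points up (toward the centre) and the weight mg points down (away from the centre), so the net inward force is N − mg = mv²/r.
N = m(v²/r + g) = 79.8 × ((239)²/1430 + 9.81) = 79.8 × (39.94 + 9.81) = 79.8 × 49.75 = 3970 N.

3970 N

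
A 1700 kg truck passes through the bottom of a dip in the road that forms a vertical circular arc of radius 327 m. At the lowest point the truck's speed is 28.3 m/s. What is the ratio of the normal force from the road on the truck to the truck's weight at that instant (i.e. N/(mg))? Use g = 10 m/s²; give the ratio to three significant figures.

1.24

At the bottom, N − mg = mv²/r, so N = m(v²/r + g) and N/(mg) = v²/(rg) + 1 = (28.3)²/(327 × 10.0) + 1 = 0.2449 + 1 = 1.245.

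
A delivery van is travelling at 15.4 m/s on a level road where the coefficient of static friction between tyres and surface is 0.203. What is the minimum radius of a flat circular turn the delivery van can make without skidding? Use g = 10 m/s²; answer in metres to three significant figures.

At the limit, μ_s m g = m v²/r, so r_min = v²/(μ_s g) = (15.4)²/(0.203 × 10.0) = 237.2/2.030 = 116.8 m.

117 m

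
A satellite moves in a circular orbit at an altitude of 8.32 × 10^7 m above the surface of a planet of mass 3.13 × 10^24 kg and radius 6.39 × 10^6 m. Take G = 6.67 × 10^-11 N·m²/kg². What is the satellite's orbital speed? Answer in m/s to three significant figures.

1530 m/s

Orbital radius r = R + h = 6.39 × 10^6 + 8.32 × 10^7 = 8.959 × 10^7 m.
Gravity supplies the centripetal force: G M m / r² = m v² / r, so v = √(GM/r).
v = √(6.67 × 10^-11 × 3.13 × 10^24 / 8.959 × 10^7) = √(2.330 × 10^6) = 1527 m/s.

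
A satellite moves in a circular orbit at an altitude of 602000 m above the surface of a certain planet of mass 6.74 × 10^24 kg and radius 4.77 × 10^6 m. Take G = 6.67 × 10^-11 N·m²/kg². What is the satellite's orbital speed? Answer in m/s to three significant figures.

Orbital radius r = R + h = 4.77 × 10^6 + 602000 = 5.372 × 10^6 m.
Gravity supplies the centripetal force: G M m / r² = m v² / r, so v = √(GM/r).
v = √(6.67 × 10^-11 × 6.74 × 10^24 / 5.372 × 10^6) = √(8.369 × 10^7) = 9148 m/s.

9150 m/s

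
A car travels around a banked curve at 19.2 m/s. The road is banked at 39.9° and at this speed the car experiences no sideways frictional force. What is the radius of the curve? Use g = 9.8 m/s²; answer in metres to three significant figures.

Frictionless banking: tanθ = v²/(rg), so r = v²/(g tanθ).
r = (19.2)²/(9.8 × tan 39.9°) = 368.6/(9.8 × 0.8361) = 368.6/8.194 = 44.99 m.

45.0 m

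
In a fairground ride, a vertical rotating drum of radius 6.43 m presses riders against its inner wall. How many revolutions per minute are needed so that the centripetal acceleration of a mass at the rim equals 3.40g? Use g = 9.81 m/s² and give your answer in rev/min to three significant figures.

Require ω²r = 3.40g, so ω = √(3.40 × 9.81/6.43) = 2.278 rad/s.
In rev/min: ω × 60/(2π) = 2.278 × 60/(2π) = 21.75 rev/min.

21.7 rev/min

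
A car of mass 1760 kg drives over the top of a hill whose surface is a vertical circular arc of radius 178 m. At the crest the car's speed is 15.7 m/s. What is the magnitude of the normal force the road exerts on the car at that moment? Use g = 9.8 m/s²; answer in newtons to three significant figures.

14800 N

At the crest the centripetal acceleration points downward (toward the centre of the arc), so mg − N = mv²/r.
N = m(g − v²/r) = 1760 × (9.8 − (15.7)²/178) = 1760 × (9.8 − 1.385) = 1760 × 8.415 = 14810 N.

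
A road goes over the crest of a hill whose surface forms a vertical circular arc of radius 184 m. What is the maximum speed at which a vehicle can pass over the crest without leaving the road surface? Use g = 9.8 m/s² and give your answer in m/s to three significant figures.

42.5 m/s

At the crest the centre of the circle is below the vehicle, so the net downward (centripetal) force is mg − N = mv²/r.
The vehicle leaves the road when N → 0, giving v_max = √(g r) = √(9.8 × 184) = 42.46 m/s.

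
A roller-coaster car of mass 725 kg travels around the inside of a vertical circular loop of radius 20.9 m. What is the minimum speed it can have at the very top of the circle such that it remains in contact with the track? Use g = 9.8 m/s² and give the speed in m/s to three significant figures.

At the highest point the centre is directly below, so both the weight and N act inward: N + mg = mv²/r.
At minimum speed N → 0, so mg = mv_min²/r ⇒ v_min = √(g r) = √(9.8 × 20.9) = 14.31 m/s.

14.3 m/s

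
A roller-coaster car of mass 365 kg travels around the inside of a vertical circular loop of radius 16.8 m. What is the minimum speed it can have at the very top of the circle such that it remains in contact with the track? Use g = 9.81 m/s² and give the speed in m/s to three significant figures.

12.8 m/s

At the highest point the centre is directly below, so both the weight and N act inward: N + mg = mv²/r.
At minimum speed N → 0, so mg = mv_min²/r ⇒ v_min = √(g r) = √(9.81 × 16.8) = 12.84 m/s.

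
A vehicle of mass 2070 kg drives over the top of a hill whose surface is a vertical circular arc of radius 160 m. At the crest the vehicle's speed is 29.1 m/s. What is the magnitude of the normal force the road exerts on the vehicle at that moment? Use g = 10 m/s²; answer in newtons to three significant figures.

At the crest the centripetal acceleration points downward (toward the centre of the arc), so mg − N = mv²/r.
N = m(g − v²/r) = 2070 × (10.0 − (29.1)²/160) = 2070 × (10.0 − 5.293) = 2070 × 4.707 = 9744 N.

9740 N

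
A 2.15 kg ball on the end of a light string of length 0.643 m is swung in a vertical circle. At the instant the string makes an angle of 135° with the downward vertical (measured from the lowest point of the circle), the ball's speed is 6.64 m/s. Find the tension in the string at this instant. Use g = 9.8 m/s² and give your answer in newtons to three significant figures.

133 N

Take the radial direction toward the centre of the circle as positive. The component of the weight along the string toward the centre is −mg cos φ (φ measured from the bottom), so Newton's second law along the string gives T − mg cos φ = m v²/r.
cos 135° = -0.7071, so T = m(v²/r + g cos φ) = 2.15 × ((6.64)²/0.643 + 9.8 × -0.7071) = 2.15 × (68.57 + (-6.930)) = 2.15 × 61.64 = 132.5 N.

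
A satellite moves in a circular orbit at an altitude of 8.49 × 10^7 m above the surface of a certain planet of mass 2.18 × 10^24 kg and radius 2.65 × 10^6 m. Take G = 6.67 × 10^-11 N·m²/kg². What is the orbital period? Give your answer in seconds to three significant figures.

427000 s

r = R + h = 2.65 × 10^6 + 8.49 × 10^7 = 8.755 × 10^7 m. Gravity provides the centripetal force: G M m / r² = m v² / r ⇒ v = √(GM/r) = 1289 m/s.
T = 2πr/v = 2π × 8.755 × 10^7 / 1289 = 426800 s.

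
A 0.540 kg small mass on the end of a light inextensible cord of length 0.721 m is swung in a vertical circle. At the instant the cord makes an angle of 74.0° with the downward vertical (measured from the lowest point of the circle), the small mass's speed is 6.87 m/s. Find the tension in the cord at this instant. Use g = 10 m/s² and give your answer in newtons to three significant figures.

Take the radial direction toward the centre of the circle as positive. The component of the weight along the string toward the centre is −mg cos φ (φ measured from the bottom), so Newton's second law along the string gives T − mg cos φ = m v²/r.
cos 74.0° = 0.2756, so T = m(v²/r + g cos φ) = 0.540 × ((6.87)²/0.721 + 10.0 × 0.2756) = 0.540 × (65.46 + (2.756)) = 0.540 × 68.22 = 36.84 N.

36.8 N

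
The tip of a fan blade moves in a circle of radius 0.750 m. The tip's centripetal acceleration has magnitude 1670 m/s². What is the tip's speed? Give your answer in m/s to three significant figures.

35.4 m/s

a_c = v²/r ⇒ v = √(a_c · r) = √(1670 × 0.750) = √1252 = 35.39 m/s.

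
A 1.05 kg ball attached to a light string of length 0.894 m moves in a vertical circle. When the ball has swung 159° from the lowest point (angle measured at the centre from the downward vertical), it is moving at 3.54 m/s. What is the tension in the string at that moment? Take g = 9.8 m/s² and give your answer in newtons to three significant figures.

5.11 N

Take the radial direction toward the centre of the circle as positive. The component of the weight along the string toward the centre is −mg cos φ (φ measured from the bottom), so Newton's second law along the string gives T − mg cos φ = m v²/r.
cos 159° = -0.9336, so T = m(v²/r + g cos φ) = 1.05 × ((3.54)²/0.894 + 9.8 × -0.9336) = 1.05 × (14.02 + (-9.149)) = 1.05 × 4.868 = 5.112 N.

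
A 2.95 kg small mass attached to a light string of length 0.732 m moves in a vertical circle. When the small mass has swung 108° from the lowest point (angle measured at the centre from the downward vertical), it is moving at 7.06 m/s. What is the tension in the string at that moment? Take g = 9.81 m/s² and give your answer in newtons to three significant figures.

192 N

Take the radial direction toward the centre of the circle as positive. The component of the weight along the string toward the centre is −mg cos φ (φ measured from the bottom), so Newton's second law along the string gives T − mg cos φ = m v²/r.
cos 108° = -0.3090, so T = m(v²/r + g cos φ) = 2.95 × ((7.06)²/0.732 + 9.81 × -0.3090) = 2.95 × (68.09 + (-3.031)) = 2.95 × 65.06 = 191.9 N.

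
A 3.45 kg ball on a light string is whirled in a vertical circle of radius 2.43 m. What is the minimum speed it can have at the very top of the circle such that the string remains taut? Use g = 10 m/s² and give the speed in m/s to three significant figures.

4.93 m/s

At the highest point the centre is directly below, so both the weight and T act inward: T + mg = mv²/r.
At minimum speed T → 0, so mg = mv_min²/r ⇒ v_min = √(g r) = √(10.0 × 2.43) = 4.930 m/s.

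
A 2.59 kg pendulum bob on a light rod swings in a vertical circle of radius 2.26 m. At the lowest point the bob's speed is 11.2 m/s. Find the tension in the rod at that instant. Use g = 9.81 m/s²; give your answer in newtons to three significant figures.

169 N

At the lowest point, T points up (toward the centre) and the weight mg points down (away from the centre), so the net inward force is T − mg = mv²/r.
T = m(v²/r + g) = 2.59 × ((11.2)²/2.26 + 9.81) = 2.59 × (55.50 + 9.81) = 2.59 × 65.31 = 169.2 N.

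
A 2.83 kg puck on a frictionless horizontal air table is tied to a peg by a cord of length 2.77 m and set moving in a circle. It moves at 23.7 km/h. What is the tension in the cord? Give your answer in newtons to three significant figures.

v = 23.7 km/h = 23.7/3.6 = 6.583 m/s.
The tension is the only horizontal force, so it supplies the full centripetal force: T = m v²/r = 2.83 × (6.583)²/2.77 = 2.83 × 43.34/2.77 = 44.28 N.

44.3 N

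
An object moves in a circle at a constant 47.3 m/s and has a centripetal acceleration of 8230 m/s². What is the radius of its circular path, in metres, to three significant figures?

0.272 m

a_c = v²/r ⇒ r = v²/a_c = (47.3)²/8230 = 2237/8230 = 0.2718 m.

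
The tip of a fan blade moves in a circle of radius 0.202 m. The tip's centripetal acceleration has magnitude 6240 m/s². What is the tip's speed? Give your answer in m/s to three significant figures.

35.5 m/s

a_c = v²/r ⇒ v = √(a_c · r) = √(6240 × 0.202) = √1260 = 35.50 m/s.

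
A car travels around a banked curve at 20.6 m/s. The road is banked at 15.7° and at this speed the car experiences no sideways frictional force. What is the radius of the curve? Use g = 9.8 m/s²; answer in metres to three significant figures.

Frictionless banking: tanθ = v²/(rg), so r = v²/(g tanθ).
r = (20.6)²/(9.8 × tan 15.7°) = 424.4/(9.8 × 0.2811) = 424.4/2.755 = 154.1 m.

154 m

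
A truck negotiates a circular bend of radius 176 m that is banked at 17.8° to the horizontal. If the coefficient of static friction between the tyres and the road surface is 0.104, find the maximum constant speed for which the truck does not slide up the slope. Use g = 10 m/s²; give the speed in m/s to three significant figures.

At the maximum speed, friction acts down the slope at its limiting value f = μN. Radially (horizontal, toward centre): N sinθ + μN cosθ = mv²/r. Vertically: N cosθ − μN sinθ = mg.
Dividing: v² = r g (sinθ + μcosθ)/(cosθ − μsinθ).
sinθ + μcosθ = 0.3057 + 0.104×0.9521 = 0.4047; cosθ − μsinθ = 0.9521 − 0.104×0.3057 = 0.9203.
v² = 176 × 10.0 × 0.4047/0.9203 = 774.0 m²/s², so v = 27.82 m/s.

27.8 m/s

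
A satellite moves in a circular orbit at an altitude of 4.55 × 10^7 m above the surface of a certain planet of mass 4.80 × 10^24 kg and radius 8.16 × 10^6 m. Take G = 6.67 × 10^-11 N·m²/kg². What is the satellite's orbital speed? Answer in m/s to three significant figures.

2440 m/s

Orbital radius r = R + h = 8.16 × 10^6 + 4.55 × 10^7 = 5.366 × 10^7 m.
Gravity supplies the centripetal force: G M m / r² = m v² / r, so v = √(GM/r).
v = √(6.67 × 10^-11 × 4.80 × 10^24 / 5.366 × 10^7) = √(5.966 × 10^6) = 2443 m/s.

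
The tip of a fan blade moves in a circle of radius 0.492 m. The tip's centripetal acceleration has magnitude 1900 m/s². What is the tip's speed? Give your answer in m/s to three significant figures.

a_c = v²/r ⇒ v = √(a_c · r) = √(1900 × 0.492) = √934.8 = 30.57 m/s.

30.6 m/s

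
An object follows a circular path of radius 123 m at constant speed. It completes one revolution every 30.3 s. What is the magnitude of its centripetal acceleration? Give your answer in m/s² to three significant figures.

v = 2πr/T = 2π × 123/30.3 = 25.51 m/s.
a_c = v²/r = (25.51)²/123 = 650.6/123 = 5.289 m/s².

5.29 m/s²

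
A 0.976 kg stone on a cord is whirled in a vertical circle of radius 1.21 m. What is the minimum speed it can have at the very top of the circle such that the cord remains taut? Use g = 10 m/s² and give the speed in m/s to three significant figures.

At the highest point the centre is directly below, so both the weight and T act inward: T + mg = mv²/r.
At minimum speed T → 0, so mg = mv_min²/r ⇒ v_min = √(g r) = √(10.0 × 1.21) = 3.479 m/s.

3.48 m/s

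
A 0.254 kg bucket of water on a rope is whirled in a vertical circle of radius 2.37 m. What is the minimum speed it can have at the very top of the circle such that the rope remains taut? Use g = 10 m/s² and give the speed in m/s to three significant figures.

At the highest point the centre is directly below, so both the weight and T act inward: T + mg = mv²/r.
At minimum speed T → 0, so mg = mv_min²/r ⇒ v_min = √(g r) = √(10.0 × 2.37) = 4.868 m/s.

4.87 m/s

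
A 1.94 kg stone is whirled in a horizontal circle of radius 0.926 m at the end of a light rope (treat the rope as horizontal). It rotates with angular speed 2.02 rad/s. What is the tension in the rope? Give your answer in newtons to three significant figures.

7.33 N

v = ωr = 2.02 × 0.926 = 1.871 m/s.
The tension is the only horizontal force, so it supplies the full centripetal force: T = m v²/r = 1.94 × (1.871)²/0.926 = 1.94 × 3.499/0.926 = 7.330 N.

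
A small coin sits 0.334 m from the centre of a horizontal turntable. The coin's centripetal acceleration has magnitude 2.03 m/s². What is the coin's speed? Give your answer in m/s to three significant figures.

a_c = v²/r ⇒ v = √(a_c · r) = √(2.03 × 0.334) = √0.6780 = 0.8234 m/s.

0.823 m/s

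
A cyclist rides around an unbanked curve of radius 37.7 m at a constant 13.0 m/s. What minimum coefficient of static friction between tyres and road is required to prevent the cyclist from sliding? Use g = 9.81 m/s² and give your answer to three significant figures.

0.457

Friction provides the centripetal force: μ_s m g = m v²/r, so μ_s = v²/(g r) = (13.00)²/(9.81 × 37.7) = 169.0/369.8 = 0.4570.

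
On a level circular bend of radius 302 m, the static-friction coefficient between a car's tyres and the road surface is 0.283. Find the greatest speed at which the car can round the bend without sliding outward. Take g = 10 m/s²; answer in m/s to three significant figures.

Friction provides the centripetal force on a flat curve. At maximum speed it is at its limiting value: μ_s m g = m v²/r.
Mass cancels: v_max = √(μ_s g r) = √(0.283 × 10.0 × 302) = √854.7 = 29.23 m/s.

29.2 m/s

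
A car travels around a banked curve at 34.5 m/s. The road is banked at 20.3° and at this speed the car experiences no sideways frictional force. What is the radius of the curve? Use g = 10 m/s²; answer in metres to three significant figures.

322 m

Frictionless banking: tanθ = v²/(rg), so r = v²/(g tanθ).
r = (34.5)²/(10.0 × tan 20.3°) = 1190/(10.0 × 0.3699) = 1190/3.699 = 321.8 m.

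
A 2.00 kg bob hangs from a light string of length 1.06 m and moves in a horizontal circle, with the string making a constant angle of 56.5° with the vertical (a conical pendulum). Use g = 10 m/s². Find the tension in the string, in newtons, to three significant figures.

Vertically the bob has no acceleration, so T cosθ = mg.
T = mg/cosθ = 2.00 × 10.0 / cos 56.5° = 20.00/0.5519 = 36.24 N.

36.2 N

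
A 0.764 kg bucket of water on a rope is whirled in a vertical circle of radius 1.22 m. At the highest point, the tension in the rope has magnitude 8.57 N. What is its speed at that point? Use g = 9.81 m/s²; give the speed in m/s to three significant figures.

5.06 m/s

At the top, T + mg = mv²/r, so v = √(r(T/m + g)) = √(1.22 × (8.57/0.764 + 9.81)) = √(1.22 × 21.03) = √25.65 = 5.065 m/s.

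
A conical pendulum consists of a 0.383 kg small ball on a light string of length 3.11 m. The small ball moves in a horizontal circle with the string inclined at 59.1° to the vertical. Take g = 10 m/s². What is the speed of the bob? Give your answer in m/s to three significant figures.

The radius of the circle is r = L sinθ = 3.11 × sin 59.1° = 2.669 m.
Horizontally T sinθ = mv²/r and vertically T cosθ = mg, so tanθ = v²/(rg).
v = √(r g tanθ) = √(2.669 × 10.0 × 1.671) = √44.59 = 6.677 m/s.

6.68 m/s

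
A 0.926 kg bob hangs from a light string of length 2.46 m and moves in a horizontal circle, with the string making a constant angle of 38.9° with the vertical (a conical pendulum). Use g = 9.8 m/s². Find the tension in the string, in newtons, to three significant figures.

11.7 N

Vertically the bob has no acceleration, so T cosθ = mg.
T = mg/cosθ = 0.926 × 9.8 / cos 38.9° = 9.075/0.7782 = 11.66 N.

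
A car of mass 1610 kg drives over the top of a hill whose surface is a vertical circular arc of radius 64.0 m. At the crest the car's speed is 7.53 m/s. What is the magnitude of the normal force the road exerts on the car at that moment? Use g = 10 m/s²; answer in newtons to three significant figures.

At the crest the centripetal acceleration points downward (toward the centre of the arc), so mg − N = mv²/r.
N = m(g − v²/r) = 1610 × (10.0 − (7.53)²/64.0) = 1610 × (10.0 − 0.8860) = 1610 × 9.114 = 14670 N.

14700 N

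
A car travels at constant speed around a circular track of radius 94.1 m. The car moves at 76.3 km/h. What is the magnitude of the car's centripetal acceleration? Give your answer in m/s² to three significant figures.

4.77 m/s²

v = 76.3 km/h = 76.3/3.6 = 21.19 m/s.
a_c = v²/r = (21.19)²/94.1 = 449.2/94.1 = 4.774 m/s².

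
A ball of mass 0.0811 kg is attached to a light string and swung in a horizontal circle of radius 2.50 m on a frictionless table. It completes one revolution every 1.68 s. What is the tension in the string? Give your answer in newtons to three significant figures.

2.84 N

v = 2πr/T = 2π × 2.50/1.68 = 9.350 m/s.
The tension is the only horizontal force, so it supplies the full centripetal force: T = m v²/r = 0.0811 × (9.350)²/2.50 = 0.0811 × 87.42/2.50 = 2.836 N.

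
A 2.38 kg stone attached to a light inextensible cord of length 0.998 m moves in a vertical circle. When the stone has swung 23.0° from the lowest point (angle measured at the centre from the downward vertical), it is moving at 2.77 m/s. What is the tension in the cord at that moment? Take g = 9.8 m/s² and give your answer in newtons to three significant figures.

Take the radial direction toward the centre of the circle as positive. The component of the weight along the string toward the centre is −mg cos φ (φ measured from the bottom), so Newton's second law along the string gives T − mg cos φ = m v²/r.
cos 23.0° = 0.9205, so T = m(v²/r + g cos φ) = 2.38 × ((2.77)²/0.998 + 9.8 × 0.9205) = 2.38 × (7.688 + (9.021)) = 2.38 × 16.71 = 39.77 N.

39.8 N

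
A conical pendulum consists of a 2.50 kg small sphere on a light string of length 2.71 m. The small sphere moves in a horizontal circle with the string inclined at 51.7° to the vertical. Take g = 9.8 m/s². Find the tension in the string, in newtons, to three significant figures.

39.5 N

Vertically the bob has no acceleration, so T cosθ = mg.
T = mg/cosθ = 2.50 × 9.8 / cos 51.7° = 24.50/0.6198 = 39.53 N.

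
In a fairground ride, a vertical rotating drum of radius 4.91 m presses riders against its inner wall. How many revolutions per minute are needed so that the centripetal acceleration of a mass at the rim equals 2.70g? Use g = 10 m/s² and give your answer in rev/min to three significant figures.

Require ω²r = 2.70g, so ω = √(2.70 × 10.0/4.91) = 2.345 rad/s.
In rev/min: ω × 60/(2π) = 2.345 × 60/(2π) = 22.39 rev/min.

22.4 rev/min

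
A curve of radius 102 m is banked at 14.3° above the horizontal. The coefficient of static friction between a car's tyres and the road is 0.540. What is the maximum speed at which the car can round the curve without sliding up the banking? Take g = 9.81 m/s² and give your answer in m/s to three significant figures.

30.4 m/s

At the maximum speed, friction acts down the slope at its limiting value f = μN. Radially (horizontal, toward centre): N sinθ + μN cosθ = mv²/r. Vertically: N cosθ − μN sinθ = mg.
Dividing: v² = r g (sinθ + μcosθ)/(cosθ − μsinθ).
sinθ + μcosθ = 0.2470 + 0.540×0.9690 = 0.7703; cosθ − μsinθ = 0.9690 − 0.540×0.2470 = 0.8356.
v² = 102 × 9.81 × 0.7703/0.8356 = 922.3 m²/s², so v = 30.37 m/s.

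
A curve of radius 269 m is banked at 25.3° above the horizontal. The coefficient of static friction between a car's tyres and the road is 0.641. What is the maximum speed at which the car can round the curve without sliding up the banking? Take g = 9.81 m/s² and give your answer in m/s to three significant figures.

At the maximum speed, friction acts down the slope at its limiting value f = μN. Radially (horizontal, toward centre): N sinθ + μN cosθ = mv²/r. Vertically: N cosθ − μN sinθ = mg.
Dividing: v² = r g (sinθ + μcosθ)/(cosθ − μsinθ).
sinθ + μcosθ = 0.4274 + 0.641×0.9041 = 1.007; cosθ − μsinθ = 0.9041 − 0.641×0.4274 = 0.6301.
v² = 269 × 9.81 × 1.007/0.6301 = 4217 m²/s², so v = 64.93 m/s.

64.9 m/s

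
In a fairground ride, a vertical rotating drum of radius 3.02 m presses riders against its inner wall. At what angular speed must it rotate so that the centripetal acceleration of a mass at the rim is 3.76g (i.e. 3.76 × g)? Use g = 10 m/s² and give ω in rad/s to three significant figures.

3.53 rad/s

Centripetal acceleration a_c = ω²r. Setting ω²r = 3.76g:
ω = √(3.76g / r) = √(3.76 × 10.0 / 3.02) = √12.45 = 3.529 rad/s.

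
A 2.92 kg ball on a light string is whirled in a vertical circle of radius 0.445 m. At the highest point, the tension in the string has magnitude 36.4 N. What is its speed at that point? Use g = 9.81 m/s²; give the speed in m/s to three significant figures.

3.15 m/s

At the top, T + mg = mv²/r, so v = √(r(T/m + g)) = √(0.445 × (36.4/2.92 + 9.81)) = √(0.445 × 22.28) = √9.913 = 3.148 m/s.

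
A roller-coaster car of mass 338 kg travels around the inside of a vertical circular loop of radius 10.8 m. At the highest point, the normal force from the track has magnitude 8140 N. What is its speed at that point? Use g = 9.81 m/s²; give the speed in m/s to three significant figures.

19.1 m/s

At the top, N + mg = mv²/r, so v = √(r(N/m + g)) = √(10.8 × (8140/338 + 9.81)) = √(10.8 × 33.89) = √366.0 = 19.13 m/s.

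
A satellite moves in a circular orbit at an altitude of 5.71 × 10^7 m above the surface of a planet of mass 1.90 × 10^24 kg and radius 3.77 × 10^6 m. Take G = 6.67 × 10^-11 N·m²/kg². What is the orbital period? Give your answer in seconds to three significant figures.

r = R + h = 3.77 × 10^6 + 5.71 × 10^7 = 6.087 × 10^7 m. Gravity provides the centripetal force: G M m / r² = m v² / r ⇒ v = √(GM/r) = 1443 m/s.
T = 2πr/v = 2π × 6.087 × 10^7 / 1443 = 265100 s.

265000 s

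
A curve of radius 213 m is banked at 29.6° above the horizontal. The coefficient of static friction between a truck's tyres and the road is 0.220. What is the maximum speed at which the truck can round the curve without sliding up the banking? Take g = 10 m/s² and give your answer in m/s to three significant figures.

43.8 m/s

At the maximum speed, friction acts down the slope at its limiting value f = μN. Radially (horizontal, toward centre): N sinθ + μN cosθ = mv²/r. Vertically: N cosθ − μN sinθ = mg.
Dividing: v² = r g (sinθ + μcosθ)/(cosθ − μsinθ).
sinθ + μcosθ = 0.4939 + 0.220×0.8695 = 0.6852; cosθ − μsinθ = 0.8695 − 0.220×0.4939 = 0.7608.
v² = 213 × 10.0 × 0.6852/0.7608 = 1918 m²/s², so v = 43.80 m/s.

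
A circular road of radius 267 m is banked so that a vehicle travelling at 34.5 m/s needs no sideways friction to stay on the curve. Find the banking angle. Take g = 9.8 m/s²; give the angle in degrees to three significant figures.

For a frictionless banked turn: horizontally N sinθ = mv²/r and vertically N cosθ = mg.
Dividing: tanθ = v²/(r g) = (34.5)²/(267 × 9.8) = 1190/2617 = 0.4549.
θ = arctan(0.4549) = 24.46°.

24.5°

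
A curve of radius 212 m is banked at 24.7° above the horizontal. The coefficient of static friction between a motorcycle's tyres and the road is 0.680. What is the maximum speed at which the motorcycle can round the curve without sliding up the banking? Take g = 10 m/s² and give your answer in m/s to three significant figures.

At the maximum speed, friction acts down the slope at its limiting value f = μN. Radially (horizontal, toward centre): N sinθ + μN cosθ = mv²/r. Vertically: N cosθ − μN sinθ = mg.
Dividing: v² = r g (sinθ + μcosθ)/(cosθ − μsinθ).
sinθ + μcosθ = 0.4179 + 0.680×0.9085 = 1.036; cosθ − μsinθ = 0.9085 − 0.680×0.4179 = 0.6244.
v² = 212 × 10.0 × 1.036/0.6244 = 3517 m²/s², so v = 59.30 m/s.

59.3 m/s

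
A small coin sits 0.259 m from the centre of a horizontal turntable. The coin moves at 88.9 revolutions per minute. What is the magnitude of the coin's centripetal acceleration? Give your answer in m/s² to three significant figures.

22.4 m/s²

ω = 88.9 rev/min × 2π/60 = 9.310 rad/s, so v = ωr = 9.310 × 0.259 = 2.411 m/s.
a_c = v²/r = (2.411)²/0.259 = 5.814/0.259 = 22.45 m/s².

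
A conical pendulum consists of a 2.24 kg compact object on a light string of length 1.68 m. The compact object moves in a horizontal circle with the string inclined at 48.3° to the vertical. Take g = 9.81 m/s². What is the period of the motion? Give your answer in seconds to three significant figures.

r = L sinθ = 1.254 m. From T sinθ = mω²r and T cosθ = mg: tanθ = ω²r/g, so ω² = g tanθ / r = g/(L cosθ).
ω = √(g/(L cosθ)) = √(9.81/(1.68 × 0.6652)) = √8.778 = 2.963 rad/s.
Period = 2π/ω = 2.121 s.

2.12 s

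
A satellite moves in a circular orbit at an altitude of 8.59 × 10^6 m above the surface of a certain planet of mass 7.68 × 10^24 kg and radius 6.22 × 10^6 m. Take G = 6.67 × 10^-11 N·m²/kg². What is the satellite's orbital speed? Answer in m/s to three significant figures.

Orbital radius r = R + h = 6.22 × 10^6 + 8.59 × 10^6 = 1.481 × 10^7 m.
Gravity supplies the centripetal force: G M m / r² = m v² / r, so v = √(GM/r).
v = √(6.67 × 10^-11 × 7.68 × 10^24 / 1.481 × 10^7) = √(3.459 × 10^7) = 5881 m/s.

5880 m/s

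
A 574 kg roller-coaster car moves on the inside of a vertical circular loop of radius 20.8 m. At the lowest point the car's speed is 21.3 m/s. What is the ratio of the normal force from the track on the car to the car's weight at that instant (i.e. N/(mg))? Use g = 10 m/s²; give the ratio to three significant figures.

3.18

At the bottom, N − mg = mv²/r, so N = m(v²/r + g) and N/(mg) = v²/(rg) + 1 = (21.3)²/(20.8 × 10.0) + 1 = 2.181 + 1 = 3.181.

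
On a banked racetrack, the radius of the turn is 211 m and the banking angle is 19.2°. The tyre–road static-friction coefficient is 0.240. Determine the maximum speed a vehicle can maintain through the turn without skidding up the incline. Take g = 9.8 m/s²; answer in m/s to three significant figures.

At the maximum speed, friction acts down the slope at its limiting value f = μN. Radially (horizontal, toward centre): N sinθ + μN cosθ = mv²/r. Vertically: N cosθ − μN sinθ = mg.
Dividing: v² = r g (sinθ + μcosθ)/(cosθ − μsinθ).
sinθ + μcosθ = 0.3289 + 0.240×0.9444 = 0.5555; cosθ − μsinθ = 0.9444 − 0.240×0.3289 = 0.8654.
v² = 211 × 9.8 × 0.5555/0.8654 = 1327 m²/s², so v = 36.43 m/s.

36.4 m/s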